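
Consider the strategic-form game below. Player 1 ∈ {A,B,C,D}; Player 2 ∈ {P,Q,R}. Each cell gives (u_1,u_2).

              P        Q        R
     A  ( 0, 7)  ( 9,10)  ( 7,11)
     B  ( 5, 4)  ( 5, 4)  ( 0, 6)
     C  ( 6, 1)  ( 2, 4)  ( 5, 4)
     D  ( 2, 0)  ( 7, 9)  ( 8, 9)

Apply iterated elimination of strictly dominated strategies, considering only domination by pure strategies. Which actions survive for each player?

IESDS → P1:{A,D} P2:{Q,R}

P2 drop P (R beats it: A:11>7 B:6>4 C:4>1 D:9>0)
P1 drop B (A beats it: Q:9>5 R:7>0)
P1 drop C (A beats it: Q:9>2 R:7>5)
P1→{A,D} P2→{Q,R}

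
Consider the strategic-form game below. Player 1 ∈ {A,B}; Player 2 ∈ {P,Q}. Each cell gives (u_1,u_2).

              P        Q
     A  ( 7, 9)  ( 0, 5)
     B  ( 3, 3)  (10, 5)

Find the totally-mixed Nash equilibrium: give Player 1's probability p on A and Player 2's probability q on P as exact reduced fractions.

(p,q) = (1/3, 5/7)

P1 indiff ⇒ q·7+(1-q)·0 = q·3+(1-q)·10 ⇒ q(4) = (1-q)(10) ⇒ q = 5/7
P2 indiff ⇒ p·9+(1-p)·3 = p·5+(1-p)·5 ⇒ p(4) = (1-p)(2) ⇒ p = 1/3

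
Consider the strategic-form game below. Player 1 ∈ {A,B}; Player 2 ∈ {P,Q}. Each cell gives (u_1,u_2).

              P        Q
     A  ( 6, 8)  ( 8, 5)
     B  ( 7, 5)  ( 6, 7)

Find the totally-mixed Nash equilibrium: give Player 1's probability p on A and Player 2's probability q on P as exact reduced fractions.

P1 indiff ⇒ q·6+(1-q)·8 = q·7+(1-q)·6 ⇒ q(-1) = (1-q)(-2) ⇒ q = 2/3
P2 indiff ⇒ p·8+(1-p)·5 = p·5+(1-p)·7 ⇒ p(3) = (1-p)(2) ⇒ p = 2/5

p=2/5, q=2/3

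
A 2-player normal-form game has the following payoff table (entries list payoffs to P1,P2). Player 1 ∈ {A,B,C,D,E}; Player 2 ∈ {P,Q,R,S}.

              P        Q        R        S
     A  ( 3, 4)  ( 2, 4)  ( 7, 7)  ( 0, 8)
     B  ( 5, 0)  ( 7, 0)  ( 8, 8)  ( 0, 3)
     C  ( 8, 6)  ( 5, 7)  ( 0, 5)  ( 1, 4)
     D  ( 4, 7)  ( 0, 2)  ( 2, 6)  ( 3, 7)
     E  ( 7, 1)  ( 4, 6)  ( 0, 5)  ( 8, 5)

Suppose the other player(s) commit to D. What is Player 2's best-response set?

BR_2 = {P,S}

u_2(P vs D) = 7
u_2(Q vs D) = 2
u_2(R vs D) = 6
u_2(S vs D) = 7
max payoff 7 at {P,S}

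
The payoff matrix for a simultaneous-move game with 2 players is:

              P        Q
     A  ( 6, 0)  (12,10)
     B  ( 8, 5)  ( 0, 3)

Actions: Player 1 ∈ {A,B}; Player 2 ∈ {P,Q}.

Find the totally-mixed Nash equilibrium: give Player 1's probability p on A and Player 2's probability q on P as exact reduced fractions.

P1 mixes 1/6 on A; P2 mixes 6/7 on P

P1 indiff ⇒ q·6+(1-q)·12 = q·8+(1-q)·0 ⇒ q(-2) = (1-q)(-12) ⇒ q = 6/7
P2 indiff ⇒ p·0+(1-p)·5 = p·10+(1-p)·3 ⇒ p(-10) = (1-p)(-2) ⇒ p = 1/6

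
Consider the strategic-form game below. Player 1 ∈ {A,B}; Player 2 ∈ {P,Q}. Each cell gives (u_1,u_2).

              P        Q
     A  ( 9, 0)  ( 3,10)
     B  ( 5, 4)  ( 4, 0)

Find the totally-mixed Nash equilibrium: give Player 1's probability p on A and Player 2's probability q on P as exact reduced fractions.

P1 indiff ⇒ q·9+(1-q)·3 = q·5+(1-q)·4 ⇒ q(4) = (1-q)(1) ⇒ q = 1/5
P2 indiff ⇒ p·0+(1-p)·4 = p·10+(1-p)·0 ⇒ p(-10) = (1-p)(-4) ⇒ p = 2/7

P1 mixes 2/7 on A; P2 mixes 1/5 on P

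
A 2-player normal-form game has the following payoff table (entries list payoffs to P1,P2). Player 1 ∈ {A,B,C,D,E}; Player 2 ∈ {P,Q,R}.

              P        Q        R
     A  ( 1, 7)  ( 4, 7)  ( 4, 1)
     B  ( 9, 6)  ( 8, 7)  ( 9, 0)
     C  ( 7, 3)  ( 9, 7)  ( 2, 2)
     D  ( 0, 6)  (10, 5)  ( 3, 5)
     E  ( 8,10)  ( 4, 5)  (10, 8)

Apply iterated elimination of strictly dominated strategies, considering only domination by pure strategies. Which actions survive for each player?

Remaining: P1:{B,C,D} P2:{P,Q}

P1 drop A (B beats it: P:9>1 Q:8>4 R:9>4)
P2 drop R (P beats it: B:6>0 C:3>2 D:6>5 E:10>8)
P1 drop E (B beats it: P:9>8 Q:8>4)
P1→{B,C,D} P2→{P,Q}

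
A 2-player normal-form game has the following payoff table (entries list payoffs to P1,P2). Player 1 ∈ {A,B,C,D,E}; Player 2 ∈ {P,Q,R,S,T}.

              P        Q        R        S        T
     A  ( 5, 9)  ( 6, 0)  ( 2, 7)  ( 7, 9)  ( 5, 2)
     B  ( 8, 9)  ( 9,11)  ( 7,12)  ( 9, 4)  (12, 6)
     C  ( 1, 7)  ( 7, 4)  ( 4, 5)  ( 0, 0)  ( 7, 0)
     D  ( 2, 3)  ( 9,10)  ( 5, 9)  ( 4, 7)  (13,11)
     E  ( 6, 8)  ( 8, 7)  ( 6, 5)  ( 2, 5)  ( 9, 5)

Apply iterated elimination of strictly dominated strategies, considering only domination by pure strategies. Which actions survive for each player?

P1 drop A (B beats it: P:8>5 Q:9>6 R:7>2 S:9>7 T:12>5)
P1 drop C (B beats it: P:8>1 Q:9>7 R:7>4 S:9>0 T:12>7)
P1 drop E (B beats it: P:8>6 Q:9>8 R:7>6 S:9>2 T:12>9)
P2 drop P (Q beats it: B:11>9 D:10>3)
P2 drop S (Q beats it: B:11>4 D:10>7)
P1→{B,D} P2→{Q,R,T}

IESDS → P1:{B,D} P2:{Q,R,T}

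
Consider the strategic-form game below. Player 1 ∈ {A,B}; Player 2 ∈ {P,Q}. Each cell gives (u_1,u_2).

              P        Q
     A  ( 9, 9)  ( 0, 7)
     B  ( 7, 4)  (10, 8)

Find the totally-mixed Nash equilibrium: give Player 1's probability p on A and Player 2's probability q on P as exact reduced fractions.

(p,q) = (2/3, 5/6)

P1 indiff ⇒ q·9+(1-q)·0 = q·7+(1-q)·10 ⇒ q(2) = (1-q)(10) ⇒ q = 5/6
P2 indiff ⇒ p·9+(1-p)·4 = p·7+(1-p)·8 ⇒ p(2) = (1-p)(4) ⇒ p = 2/3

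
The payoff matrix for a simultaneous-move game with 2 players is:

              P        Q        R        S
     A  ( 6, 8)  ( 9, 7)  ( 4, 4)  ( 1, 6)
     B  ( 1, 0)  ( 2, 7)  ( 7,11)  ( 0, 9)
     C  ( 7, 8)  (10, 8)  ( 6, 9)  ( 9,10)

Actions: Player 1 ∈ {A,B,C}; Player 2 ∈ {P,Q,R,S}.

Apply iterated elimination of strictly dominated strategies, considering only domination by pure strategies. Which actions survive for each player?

P1 drop A (C beats it: P:7>6 Q:10>9 R:6>4 S:9>1)
P2 drop P (R beats it: B:11>0 C:9>8)
P2 drop Q (R beats it: B:11>7 C:9>8)
P1→{B,C} P2→{R,S}

IESDS → P1:{B,C} P2:{R,S}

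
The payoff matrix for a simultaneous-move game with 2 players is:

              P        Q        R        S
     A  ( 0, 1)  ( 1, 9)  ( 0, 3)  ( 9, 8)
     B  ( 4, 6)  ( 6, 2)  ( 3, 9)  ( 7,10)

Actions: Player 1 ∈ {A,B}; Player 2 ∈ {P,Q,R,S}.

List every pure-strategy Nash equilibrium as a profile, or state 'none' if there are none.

No pure NE.

(A,P): not NE [P1→B gives 4>0; P2→Q gives 9>1]
(A,Q): not NE [P1→B gives 6>1]
(A,R): not NE [P1→B gives 3>0; P2→Q gives 9>3]
(A,S): not NE [P2→Q gives 9>8]
(B,P): not NE [P2→S gives 10>6]
(B,Q): not NE [P2→S gives 10>2]
(B,R): not NE [P2→S gives 10>9]
(B,S): not NE [P1→A gives 9>7]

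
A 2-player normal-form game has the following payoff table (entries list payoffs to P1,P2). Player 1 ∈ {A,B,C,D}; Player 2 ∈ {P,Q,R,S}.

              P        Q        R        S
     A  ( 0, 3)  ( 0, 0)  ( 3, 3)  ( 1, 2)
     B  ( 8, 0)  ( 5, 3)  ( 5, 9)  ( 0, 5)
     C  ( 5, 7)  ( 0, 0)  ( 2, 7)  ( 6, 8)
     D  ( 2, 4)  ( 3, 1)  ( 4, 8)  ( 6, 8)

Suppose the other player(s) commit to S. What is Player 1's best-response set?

argmax u_1 = {C,D}

u_1(A vs S) = 1
u_1(B vs S) = 0
u_1(C vs S) = 6
u_1(D vs S) = 6
max payoff 6 at {C,D}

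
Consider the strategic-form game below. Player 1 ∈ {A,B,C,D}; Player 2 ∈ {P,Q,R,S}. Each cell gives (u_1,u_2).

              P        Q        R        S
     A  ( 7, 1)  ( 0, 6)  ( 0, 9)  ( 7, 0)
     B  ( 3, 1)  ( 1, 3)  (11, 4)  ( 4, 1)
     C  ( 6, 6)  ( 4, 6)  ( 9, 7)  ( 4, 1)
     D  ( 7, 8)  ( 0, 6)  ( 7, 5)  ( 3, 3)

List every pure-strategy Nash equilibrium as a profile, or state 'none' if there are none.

(A,P): not NE [P2→R gives 9>1]
(A,Q): not NE [P1→C gives 4>0; P2→R gives 9>6]
(A,R): not NE [P1→B gives 11>0]
(A,S): not NE [P2→R gives 9>0]
(B,P): not NE [P1→D gives 7>3; P2→R gives 4>1]
(B,Q): not NE [P1→C gives 4>1; P2→R gives 4>3]
(B,R): NE
(B,S): not NE [P1→A gives 7>4; P2→R gives 4>1]
(C,P): not NE [P1→D gives 7>6; P2→R gives 7>6]
(C,Q): not NE [P2→R gives 7>6]
(C,R): not NE [P1→B gives 11>9]
(C,S): not NE [P1→A gives 7>4; P2→R gives 7>1]
(D,P): NE
(D,Q): not NE [P1→C gives 4>0; P2→P gives 8>6]
(D,R): not NE [P1→B gives 11>7; P2→P gives 8>5]
(D,S): not NE [P1→A gives 7>3; P2→P gives 8>3]

PSNE = {(B,R), (D,P)}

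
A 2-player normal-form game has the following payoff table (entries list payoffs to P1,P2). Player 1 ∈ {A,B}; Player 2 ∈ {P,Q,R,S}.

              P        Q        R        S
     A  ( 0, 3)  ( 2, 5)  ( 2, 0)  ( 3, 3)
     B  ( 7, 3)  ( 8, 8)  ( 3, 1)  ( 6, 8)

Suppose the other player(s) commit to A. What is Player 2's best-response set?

u_2(P vs A) = 3
u_2(Q vs A) = 5
u_2(R vs A) = 0
u_2(S vs A) = 3
max payoff 5 at {Q}

argmax u_2 = {Q}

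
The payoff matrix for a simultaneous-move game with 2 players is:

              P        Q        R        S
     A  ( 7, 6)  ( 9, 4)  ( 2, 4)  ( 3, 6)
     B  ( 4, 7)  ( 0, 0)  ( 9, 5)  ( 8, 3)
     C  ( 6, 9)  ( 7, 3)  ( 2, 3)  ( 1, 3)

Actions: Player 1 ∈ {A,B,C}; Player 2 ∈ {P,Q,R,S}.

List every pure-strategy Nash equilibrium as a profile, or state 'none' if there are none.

Nash profiles: (A,P)

(A,P): NE
(A,Q): not NE [P2→S gives 6>4]
(A,R): not NE [P1→B gives 9>2; P2→S gives 6>4]
(A,S): not NE [P1→B gives 8>3]
(B,P): not NE [P1→A gives 7>4]
(B,Q): not NE [P1→A gives 9>0; P2→P gives 7>0]
(B,R): not NE [P2→P gives 7>5]
(B,S): not NE [P2→P gives 7>3]
(C,P): not NE [P1→A gives 7>6]
(C,Q): not NE [P1→A gives 9>7; P2→P gives 9>3]
(C,R): not NE [P1→B gives 9>2; P2→P gives 9>3]
(C,S): not NE [P1→B gives 8>1; P2→P gives 9>3]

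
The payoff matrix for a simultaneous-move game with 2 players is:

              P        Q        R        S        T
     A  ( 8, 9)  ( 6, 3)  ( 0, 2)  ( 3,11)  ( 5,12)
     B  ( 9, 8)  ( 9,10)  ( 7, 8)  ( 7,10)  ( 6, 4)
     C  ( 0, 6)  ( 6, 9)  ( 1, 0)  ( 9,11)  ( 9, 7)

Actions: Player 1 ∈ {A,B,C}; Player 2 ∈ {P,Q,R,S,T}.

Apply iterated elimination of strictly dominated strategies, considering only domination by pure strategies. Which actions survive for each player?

P1 drop A (B beats it: P:9>8 Q:9>6 R:7>0 S:7>3 T:6>5)
P2 drop P (Q beats it: B:10>8 C:9>6)
P2 drop R (Q beats it: B:10>8 C:9>0)
P2 drop T (Q beats it: B:10>4 C:9>7)
P1→{B,C} P2→{Q,S}

Survivors P1:{B,C} P2:{Q,S}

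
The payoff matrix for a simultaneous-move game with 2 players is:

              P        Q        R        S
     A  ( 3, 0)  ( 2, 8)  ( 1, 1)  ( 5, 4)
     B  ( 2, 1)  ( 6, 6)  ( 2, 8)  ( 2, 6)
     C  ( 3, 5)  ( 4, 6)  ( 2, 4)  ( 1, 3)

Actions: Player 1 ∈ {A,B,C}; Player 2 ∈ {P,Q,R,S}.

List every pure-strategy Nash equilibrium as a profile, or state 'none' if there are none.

(A,P): not NE [P2→Q gives 8>0]
(A,Q): not NE [P1→B gives 6>2]
(A,R): not NE [P1→C gives 2>1; P2→Q gives 8>1]
(A,S): not NE [P2→Q gives 8>4]
(B,P): not NE [P1→C gives 3>2; P2→R gives 8>1]
(B,Q): not NE [P2→R gives 8>6]
(B,R): NE
(B,S): not NE [P1→A gives 5>2; P2→R gives 8>6]
(C,P): not NE [P2→Q gives 6>5]
(C,Q): not NE [P1→B gives 6>4]
(C,R): not NE [P2→Q gives 6>4]
(C,S): not NE [P1→A gives 5>1; P2→Q gives 6>3]

NE set: (B,R)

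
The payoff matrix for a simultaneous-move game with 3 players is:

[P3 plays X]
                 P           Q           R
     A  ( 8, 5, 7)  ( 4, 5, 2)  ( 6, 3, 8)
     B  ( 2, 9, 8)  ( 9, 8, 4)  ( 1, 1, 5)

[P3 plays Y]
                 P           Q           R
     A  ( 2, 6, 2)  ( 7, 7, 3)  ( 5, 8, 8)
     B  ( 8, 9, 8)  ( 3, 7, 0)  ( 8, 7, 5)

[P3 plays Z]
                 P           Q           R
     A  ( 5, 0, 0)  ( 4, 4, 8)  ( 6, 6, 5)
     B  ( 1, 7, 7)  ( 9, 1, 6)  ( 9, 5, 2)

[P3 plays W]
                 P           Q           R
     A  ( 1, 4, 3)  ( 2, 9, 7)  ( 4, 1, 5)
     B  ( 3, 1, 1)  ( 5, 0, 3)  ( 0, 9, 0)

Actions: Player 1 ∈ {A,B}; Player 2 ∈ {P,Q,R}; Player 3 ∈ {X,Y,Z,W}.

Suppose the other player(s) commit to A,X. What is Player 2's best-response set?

u_2(P vs A,X) = 5
u_2(Q vs A,X) = 5
u_2(R vs A,X) = 3
max payoff 5 at {P,Q}

P2 best: {P,Q}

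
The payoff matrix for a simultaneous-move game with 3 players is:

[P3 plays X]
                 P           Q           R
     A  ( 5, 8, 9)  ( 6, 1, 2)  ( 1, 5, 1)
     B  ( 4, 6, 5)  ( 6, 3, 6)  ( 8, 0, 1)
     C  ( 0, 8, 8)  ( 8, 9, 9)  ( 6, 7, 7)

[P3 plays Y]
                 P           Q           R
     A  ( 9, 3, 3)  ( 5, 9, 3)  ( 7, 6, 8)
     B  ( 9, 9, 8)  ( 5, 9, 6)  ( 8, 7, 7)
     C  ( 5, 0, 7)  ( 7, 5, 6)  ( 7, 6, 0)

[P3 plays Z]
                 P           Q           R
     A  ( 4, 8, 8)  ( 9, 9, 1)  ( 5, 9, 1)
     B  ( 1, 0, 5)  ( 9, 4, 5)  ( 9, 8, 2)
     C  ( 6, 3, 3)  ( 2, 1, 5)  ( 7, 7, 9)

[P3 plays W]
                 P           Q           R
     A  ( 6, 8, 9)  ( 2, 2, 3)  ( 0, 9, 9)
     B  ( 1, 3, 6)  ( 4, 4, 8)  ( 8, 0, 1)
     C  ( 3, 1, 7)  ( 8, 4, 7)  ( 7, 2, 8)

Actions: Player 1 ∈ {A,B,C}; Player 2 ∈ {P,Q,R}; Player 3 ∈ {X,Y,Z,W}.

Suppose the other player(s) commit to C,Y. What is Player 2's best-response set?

P2 best: {R}

u_2(P vs C,Y) = 0
u_2(Q vs C,Y) = 5
u_2(R vs C,Y) = 6
max payoff 6 at {R}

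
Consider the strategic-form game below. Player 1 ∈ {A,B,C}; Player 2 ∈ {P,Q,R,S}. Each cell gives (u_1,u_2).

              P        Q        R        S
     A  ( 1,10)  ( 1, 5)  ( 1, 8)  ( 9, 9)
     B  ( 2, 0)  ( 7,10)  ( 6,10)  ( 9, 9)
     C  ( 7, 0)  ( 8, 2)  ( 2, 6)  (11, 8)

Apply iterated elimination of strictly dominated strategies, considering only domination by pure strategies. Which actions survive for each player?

P1 drop A (C beats it: P:7>1 Q:8>1 R:2>1 S:11>9)
P2 drop P (Q beats it: B:10>0 C:2>0)
P1→{B,C} P2→{Q,R,S}

Survivors P1:{B,C} P2:{Q,R,S}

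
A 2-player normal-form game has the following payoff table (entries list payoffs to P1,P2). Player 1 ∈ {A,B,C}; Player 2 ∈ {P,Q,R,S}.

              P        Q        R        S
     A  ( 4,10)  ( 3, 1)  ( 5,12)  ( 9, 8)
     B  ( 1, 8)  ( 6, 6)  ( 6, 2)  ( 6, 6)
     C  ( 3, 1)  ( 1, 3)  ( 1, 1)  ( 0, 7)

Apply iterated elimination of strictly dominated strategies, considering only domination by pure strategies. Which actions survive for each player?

IESDS → P1:{A,B} P2:{P,R}

P1 drop C (A beats it: P:4>3 Q:3>1 R:5>1 S:9>0)
P2 drop Q (P beats it: A:10>1 B:8>6)
P2 drop S (P beats it: A:10>8 B:8>6)
P1→{A,B} P2→{P,R}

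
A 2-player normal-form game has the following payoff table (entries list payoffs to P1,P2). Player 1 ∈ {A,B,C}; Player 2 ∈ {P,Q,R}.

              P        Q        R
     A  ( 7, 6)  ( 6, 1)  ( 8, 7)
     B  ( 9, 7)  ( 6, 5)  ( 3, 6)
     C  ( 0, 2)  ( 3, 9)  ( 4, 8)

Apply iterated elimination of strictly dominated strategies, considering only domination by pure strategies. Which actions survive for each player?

P1 drop C (A beats it: P:7>0 Q:6>3 R:8>4)
P2 drop Q (P beats it: A:6>1 B:7>5)
P1→{A,B} P2→{P,R}

Survivors P1:{A,B} P2:{P,R}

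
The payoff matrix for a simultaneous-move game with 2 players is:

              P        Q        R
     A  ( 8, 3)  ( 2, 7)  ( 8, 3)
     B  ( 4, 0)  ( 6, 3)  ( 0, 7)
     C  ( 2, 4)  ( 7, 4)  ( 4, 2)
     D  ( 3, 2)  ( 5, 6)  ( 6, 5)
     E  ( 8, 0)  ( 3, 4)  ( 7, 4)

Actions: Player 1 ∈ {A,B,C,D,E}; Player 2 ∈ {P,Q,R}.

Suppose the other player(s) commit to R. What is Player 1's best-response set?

argmax u_1 = {A}

u_1(A vs R) = 8
u_1(B vs R) = 0
u_1(C vs R) = 4
u_1(D vs R) = 6
u_1(E vs R) = 7
max payoff 8 at {A}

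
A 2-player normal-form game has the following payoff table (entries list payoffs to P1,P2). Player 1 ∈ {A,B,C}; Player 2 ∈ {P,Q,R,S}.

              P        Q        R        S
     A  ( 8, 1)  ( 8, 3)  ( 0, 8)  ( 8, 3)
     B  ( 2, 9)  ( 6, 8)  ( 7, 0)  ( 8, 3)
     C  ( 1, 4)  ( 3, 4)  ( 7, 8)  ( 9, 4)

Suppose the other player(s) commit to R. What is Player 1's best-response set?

u_1(A vs R) = 0
u_1(B vs R) = 7
u_1(C vs R) = 7
max payoff 7 at {B,C}

BR_1 = {B,C}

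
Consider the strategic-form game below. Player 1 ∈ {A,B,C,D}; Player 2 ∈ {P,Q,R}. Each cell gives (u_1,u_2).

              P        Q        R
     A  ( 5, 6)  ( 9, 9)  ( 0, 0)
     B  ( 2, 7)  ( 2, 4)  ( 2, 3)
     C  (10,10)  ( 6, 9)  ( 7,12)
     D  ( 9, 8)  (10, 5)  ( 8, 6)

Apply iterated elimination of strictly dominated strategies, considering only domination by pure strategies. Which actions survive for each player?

P1 drop A (D beats it: P:9>5 Q:10>9 R:8>0)
P1 drop B (C beats it: P:10>2 Q:6>2 R:7>2)
P2 drop Q (P beats it: C:10>9 D:8>5)
P1→{C,D} P2→{P,R}

IESDS → P1:{C,D} P2:{P,R}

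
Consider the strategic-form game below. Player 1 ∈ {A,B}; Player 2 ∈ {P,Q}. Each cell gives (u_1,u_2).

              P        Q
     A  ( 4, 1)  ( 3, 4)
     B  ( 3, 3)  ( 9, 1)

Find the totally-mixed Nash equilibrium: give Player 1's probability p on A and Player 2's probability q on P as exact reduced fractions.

(p,q) = (2/5, 6/7)

P1 indiff ⇒ q·4+(1-q)·3 = q·3+(1-q)·9 ⇒ q(1) = (1-q)(6) ⇒ q = 6/7
P2 indiff ⇒ p·1+(1-p)·3 = p·4+(1-p)·1 ⇒ p(-3) = (1-p)(-2) ⇒ p = 2/5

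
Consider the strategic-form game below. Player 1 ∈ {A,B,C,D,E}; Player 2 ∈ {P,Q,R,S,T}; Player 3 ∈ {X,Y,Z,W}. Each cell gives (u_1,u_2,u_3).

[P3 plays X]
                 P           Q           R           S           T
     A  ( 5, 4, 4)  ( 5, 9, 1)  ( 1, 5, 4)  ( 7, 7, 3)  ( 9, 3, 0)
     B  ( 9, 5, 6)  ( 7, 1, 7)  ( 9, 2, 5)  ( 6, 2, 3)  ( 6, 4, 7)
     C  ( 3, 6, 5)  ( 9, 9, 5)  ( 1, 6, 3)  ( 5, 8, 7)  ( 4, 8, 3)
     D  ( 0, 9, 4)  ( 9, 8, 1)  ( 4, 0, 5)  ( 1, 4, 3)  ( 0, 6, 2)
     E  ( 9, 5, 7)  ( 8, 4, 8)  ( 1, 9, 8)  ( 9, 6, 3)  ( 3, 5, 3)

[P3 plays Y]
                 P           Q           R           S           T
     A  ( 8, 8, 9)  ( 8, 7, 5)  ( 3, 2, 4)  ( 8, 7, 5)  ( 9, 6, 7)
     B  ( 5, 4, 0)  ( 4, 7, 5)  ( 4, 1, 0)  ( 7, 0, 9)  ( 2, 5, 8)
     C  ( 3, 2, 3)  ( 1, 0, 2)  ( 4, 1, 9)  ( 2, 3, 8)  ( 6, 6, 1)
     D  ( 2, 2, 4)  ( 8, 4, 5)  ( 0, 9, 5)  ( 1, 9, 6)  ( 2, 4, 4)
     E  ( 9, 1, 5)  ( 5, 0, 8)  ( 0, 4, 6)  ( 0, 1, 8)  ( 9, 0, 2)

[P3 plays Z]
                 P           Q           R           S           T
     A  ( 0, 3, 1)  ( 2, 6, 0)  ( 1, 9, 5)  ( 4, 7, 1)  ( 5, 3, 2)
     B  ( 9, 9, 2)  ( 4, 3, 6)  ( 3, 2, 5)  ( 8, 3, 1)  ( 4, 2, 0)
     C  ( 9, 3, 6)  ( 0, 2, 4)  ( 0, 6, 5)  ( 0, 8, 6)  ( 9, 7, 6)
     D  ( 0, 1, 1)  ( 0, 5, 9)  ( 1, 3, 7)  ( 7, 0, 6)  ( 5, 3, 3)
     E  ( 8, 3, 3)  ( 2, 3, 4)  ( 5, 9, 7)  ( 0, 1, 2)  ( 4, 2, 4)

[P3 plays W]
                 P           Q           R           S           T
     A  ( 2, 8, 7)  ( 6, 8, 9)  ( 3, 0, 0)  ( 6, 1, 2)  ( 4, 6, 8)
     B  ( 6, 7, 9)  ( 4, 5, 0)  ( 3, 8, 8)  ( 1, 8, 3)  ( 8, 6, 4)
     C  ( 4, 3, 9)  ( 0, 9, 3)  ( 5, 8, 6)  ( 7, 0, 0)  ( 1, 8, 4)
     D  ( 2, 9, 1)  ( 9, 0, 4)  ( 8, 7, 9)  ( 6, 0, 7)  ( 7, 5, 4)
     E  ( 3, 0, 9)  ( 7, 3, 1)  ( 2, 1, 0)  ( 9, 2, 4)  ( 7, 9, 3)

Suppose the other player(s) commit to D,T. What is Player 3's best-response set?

BR_3 = {Y,W}

u_3(X vs D,T) = 2
u_3(Y vs D,T) = 4
u_3(Z vs D,T) = 3
u_3(W vs D,T) = 4
max payoff 4 at {Y,W}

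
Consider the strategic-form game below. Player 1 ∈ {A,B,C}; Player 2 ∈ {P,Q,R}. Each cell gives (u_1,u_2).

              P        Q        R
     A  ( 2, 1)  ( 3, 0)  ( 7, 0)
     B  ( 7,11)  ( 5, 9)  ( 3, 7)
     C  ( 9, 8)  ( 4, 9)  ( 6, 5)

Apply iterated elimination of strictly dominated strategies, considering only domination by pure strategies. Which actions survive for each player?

Remaining: P1:{B,C} P2:{P,Q}

P2 drop R (P beats it: A:1>0 B:11>7 C:8>5)
P1 drop A (B beats it: P:7>2 Q:5>3)
P1→{B,C} P2→{P,Q}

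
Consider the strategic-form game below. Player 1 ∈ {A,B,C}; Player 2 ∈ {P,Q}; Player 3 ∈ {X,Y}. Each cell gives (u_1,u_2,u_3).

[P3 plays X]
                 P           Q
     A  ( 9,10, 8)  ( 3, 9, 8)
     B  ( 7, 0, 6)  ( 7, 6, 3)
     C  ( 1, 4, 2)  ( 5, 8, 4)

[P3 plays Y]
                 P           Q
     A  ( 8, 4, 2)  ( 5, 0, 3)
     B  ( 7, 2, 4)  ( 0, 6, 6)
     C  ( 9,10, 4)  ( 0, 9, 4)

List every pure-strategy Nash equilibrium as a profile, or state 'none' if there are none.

PSNE = {(A,P,X), (C,P,Y)}

(A,P,X): NE
(A,P,Y): not NE [P1→C gives 9>8; P3→X gives 8>2]
(A,Q,X): not NE [P1→B gives 7>3; P2→P gives 10>9]
(A,Q,Y): not NE [P2→P gives 4>0; P3→X gives 8>3]
(B,P,X): not NE [P1→A gives 9>7; P2→Q gives 6>0]
(B,P,Y): not NE [P1→C gives 9>7; P2→Q gives 6>2; P3→X gives 6>4]
(B,Q,X): not NE [P3→Y gives 6>3]
(B,Q,Y): not NE [P1→A gives 5>0]
(C,P,X): not NE [P1→A gives 9>1; P2→Q gives 8>4; P3→Y gives 4>2]
(C,P,Y): NE
(C,Q,X): not NE [P1→B gives 7>5]
(C,Q,Y): not NE [P1→A gives 5>0; P2→P gives 10>9]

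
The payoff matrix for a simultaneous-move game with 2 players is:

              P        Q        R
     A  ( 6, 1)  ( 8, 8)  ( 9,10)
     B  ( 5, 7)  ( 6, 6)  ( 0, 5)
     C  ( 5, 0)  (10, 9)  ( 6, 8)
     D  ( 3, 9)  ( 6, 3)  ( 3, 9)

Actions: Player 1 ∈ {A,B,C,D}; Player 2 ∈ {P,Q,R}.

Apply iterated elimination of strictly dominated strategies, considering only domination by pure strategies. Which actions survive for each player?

P1 drop B (A beats it: P:6>5 Q:8>6 R:9>0)
P1 drop D (A beats it: P:6>3 Q:8>6 R:9>3)
P2 drop P (Q beats it: A:8>1 C:9>0)
P1→{A,C} P2→{Q,R}

IESDS → P1:{A,C} P2:{Q,R}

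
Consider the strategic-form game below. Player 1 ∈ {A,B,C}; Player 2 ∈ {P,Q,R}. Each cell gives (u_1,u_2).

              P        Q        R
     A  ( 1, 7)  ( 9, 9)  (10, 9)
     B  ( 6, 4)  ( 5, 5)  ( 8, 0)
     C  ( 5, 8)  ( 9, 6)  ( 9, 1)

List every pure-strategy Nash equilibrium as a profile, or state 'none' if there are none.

PSNE = {(A,Q), (A,R)}

(A,P): not NE [P1→B gives 6>1; P2→R gives 9>7]
(A,Q): NE
(A,R): NE
(B,P): not NE [P2→Q gives 5>4]
(B,Q): not NE [P1→C gives 9>5]
(B,R): not NE [P1→A gives 10>8; P2→Q gives 5>0]
(C,P): not NE [P1→B gives 6>5]
(C,Q): not NE [P2→P gives 8>6]
(C,R): not NE [P1→A gives 10>9; P2→P gives 8>1]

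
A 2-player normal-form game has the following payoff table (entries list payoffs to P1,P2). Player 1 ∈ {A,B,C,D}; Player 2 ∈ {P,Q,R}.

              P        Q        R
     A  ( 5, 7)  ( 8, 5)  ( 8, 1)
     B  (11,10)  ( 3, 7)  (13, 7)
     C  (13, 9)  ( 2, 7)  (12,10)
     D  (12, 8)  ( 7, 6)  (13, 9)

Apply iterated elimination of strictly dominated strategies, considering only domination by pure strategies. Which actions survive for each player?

P2 drop Q (P beats it: A:7>5 B:10>7 C:9>7 D:8>6)
P1 drop A (B beats it: P:11>5 R:13>8)
P1→{B,C,D} P2→{P,R}

IESDS → P1:{B,C,D} P2:{P,R}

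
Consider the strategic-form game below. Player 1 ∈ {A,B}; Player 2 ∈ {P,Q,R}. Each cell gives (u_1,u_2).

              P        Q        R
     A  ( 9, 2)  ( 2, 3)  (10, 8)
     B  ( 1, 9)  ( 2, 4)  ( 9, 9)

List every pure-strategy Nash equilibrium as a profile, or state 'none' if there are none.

PSNE = {(A,R)}

(A,P): not NE [P2→R gives 8>2]
(A,Q): not NE [P2→R gives 8>3]
(A,R): NE
(B,P): not NE [P1→A gives 9>1]
(B,Q): not NE [P2→R gives 9>4]
(B,R): not NE [P1→A gives 10>9]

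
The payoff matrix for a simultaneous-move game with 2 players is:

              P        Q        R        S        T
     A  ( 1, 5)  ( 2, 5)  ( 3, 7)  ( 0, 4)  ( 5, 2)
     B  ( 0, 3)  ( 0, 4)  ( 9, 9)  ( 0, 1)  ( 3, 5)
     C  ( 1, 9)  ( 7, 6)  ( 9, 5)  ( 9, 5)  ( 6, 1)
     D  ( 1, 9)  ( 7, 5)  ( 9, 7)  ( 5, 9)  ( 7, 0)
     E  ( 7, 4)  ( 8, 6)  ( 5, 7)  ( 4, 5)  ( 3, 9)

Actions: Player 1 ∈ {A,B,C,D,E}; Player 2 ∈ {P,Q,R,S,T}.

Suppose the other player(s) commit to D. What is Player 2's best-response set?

u_2(P vs D) = 9
u_2(Q vs D) = 5
u_2(R vs D) = 7
u_2(S vs D) = 9
u_2(T vs D) = 0
max payoff 9 at {P,S}

P2 best: {P,S}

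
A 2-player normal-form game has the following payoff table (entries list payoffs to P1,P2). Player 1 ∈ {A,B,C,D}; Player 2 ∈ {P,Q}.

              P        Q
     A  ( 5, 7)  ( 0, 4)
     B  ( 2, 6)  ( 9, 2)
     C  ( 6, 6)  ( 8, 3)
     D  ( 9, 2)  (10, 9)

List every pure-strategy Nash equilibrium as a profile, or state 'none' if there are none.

(A,P): not NE [P1→D gives 9>5]
(A,Q): not NE [P1→D gives 10>0; P2→P gives 7>4]
(B,P): not NE [P1→D gives 9>2]
(B,Q): not NE [P1→D gives 10>9; P2→P gives 6>2]
(C,P): not NE [P1→D gives 9>6]
(C,Q): not NE [P1→D gives 10>8; P2→P gives 6>3]
(D,P): not NE [P2→Q gives 9>2]
(D,Q): NE

Nash profiles: (D,Q)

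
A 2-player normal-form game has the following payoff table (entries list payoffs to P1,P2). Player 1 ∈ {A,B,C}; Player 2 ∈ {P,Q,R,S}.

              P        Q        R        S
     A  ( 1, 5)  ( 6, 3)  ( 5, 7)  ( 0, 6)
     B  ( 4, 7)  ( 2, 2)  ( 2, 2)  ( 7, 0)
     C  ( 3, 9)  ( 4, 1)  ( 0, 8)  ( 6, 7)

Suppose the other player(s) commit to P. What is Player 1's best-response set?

u_1(A vs P) = 1
u_1(B vs P) = 4
u_1(C vs P) = 3
max payoff 4 at {B}

argmax u_1 = {B}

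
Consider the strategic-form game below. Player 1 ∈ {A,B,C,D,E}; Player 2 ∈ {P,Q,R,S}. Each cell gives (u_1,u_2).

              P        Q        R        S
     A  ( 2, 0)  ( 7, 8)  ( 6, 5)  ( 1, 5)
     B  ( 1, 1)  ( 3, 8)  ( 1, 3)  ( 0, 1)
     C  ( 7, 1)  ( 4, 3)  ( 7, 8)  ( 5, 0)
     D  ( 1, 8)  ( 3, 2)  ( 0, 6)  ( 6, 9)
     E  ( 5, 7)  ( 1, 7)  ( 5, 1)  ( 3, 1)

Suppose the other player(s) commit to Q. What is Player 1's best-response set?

P1 best: {A}

u_1(A vs Q) = 7
u_1(B vs Q) = 3
u_1(C vs Q) = 4
u_1(D vs Q) = 3
u_1(E vs Q) = 1
max payoff 7 at {A}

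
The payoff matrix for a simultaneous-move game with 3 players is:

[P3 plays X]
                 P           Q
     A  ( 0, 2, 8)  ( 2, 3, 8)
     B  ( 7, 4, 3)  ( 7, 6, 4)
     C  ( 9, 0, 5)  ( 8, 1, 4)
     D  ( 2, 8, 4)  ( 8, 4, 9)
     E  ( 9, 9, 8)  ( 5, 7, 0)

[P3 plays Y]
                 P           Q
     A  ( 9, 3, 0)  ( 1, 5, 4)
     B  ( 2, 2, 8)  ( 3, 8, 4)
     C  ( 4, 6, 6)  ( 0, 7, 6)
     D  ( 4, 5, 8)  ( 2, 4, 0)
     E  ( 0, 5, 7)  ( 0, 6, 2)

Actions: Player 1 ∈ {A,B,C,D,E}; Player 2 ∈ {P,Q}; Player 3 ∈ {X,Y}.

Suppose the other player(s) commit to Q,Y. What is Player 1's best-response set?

BR_1 = {B}

u_1(A vs Q,Y) = 1
u_1(B vs Q,Y) = 3
u_1(C vs Q,Y) = 0
u_1(D vs Q,Y) = 2
u_1(E vs Q,Y) = 0
max payoff 3 at {B}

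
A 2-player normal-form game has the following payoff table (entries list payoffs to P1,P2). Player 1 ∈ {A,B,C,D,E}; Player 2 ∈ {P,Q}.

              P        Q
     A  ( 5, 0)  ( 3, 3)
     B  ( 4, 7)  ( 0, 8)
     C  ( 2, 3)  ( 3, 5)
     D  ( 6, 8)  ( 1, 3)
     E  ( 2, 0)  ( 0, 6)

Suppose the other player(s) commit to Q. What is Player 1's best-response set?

u_1(A vs Q) = 3
u_1(B vs Q) = 0
u_1(C vs Q) = 3
u_1(D vs Q) = 1
u_1(E vs Q) = 0
max payoff 3 at {A,C}

argmax u_1 = {A,C}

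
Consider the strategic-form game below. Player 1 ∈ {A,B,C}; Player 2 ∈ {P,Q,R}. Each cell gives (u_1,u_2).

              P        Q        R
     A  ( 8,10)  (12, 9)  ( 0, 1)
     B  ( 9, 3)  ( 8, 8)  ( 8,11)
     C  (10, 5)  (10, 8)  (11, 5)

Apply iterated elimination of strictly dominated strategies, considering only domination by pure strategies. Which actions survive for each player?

P1 drop B (C beats it: P:10>9 Q:10>8 R:11>8)
P2 drop R (Q beats it: A:9>1 C:8>5)
P1→{A,C} P2→{P,Q}

Survivors P1:{A,C} P2:{P,Q}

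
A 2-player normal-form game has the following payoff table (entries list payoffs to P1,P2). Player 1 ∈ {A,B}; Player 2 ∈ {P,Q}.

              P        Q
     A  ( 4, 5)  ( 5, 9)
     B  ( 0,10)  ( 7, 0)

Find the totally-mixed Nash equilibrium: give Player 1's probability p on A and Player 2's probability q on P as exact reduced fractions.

P1 mixes 5/7 on A; P2 mixes 1/3 on P

P1 indiff ⇒ q·4+(1-q)·5 = q·0+(1-q)·7 ⇒ q(4) = (1-q)(2) ⇒ q = 1/3
P2 indiff ⇒ p·5+(1-p)·10 = p·9+(1-p)·0 ⇒ p(-4) = (1-p)(-10) ⇒ p = 5/7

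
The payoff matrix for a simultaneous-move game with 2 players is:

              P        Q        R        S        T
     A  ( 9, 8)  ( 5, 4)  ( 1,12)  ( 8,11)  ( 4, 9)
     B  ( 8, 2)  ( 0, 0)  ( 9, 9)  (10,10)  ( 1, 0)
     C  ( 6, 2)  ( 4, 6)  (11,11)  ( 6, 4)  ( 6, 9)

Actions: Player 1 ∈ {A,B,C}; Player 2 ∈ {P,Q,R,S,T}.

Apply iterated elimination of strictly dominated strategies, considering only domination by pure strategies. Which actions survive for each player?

P2 drop P (R beats it: A:12>8 B:9>2 C:11>2)
P2 drop Q (R beats it: A:12>4 B:9>0 C:11>6)
P2 drop T (R beats it: A:12>9 B:9>0 C:11>9)
P1 drop A (B beats it: R:9>1 S:10>8)
P1→{B,C} P2→{R,S}

Remaining: P1:{B,C} P2:{R,S}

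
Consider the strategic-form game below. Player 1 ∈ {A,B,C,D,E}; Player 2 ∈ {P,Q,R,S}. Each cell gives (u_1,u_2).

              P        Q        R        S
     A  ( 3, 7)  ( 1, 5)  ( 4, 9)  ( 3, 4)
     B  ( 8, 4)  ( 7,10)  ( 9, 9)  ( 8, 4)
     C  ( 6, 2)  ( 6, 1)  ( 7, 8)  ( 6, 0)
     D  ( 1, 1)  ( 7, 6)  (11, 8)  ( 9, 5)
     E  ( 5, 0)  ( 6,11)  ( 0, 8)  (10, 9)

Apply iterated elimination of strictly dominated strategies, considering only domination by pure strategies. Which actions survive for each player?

P1 drop A (B beats it: P:8>3 Q:7>1 R:9>4 S:8>3)
P1 drop C (B beats it: P:8>6 Q:7>6 R:9>7 S:8>6)
P2 drop P (Q beats it: B:10>4 D:6>1 E:11>0)
P2 drop S (Q beats it: B:10>4 D:6>5 E:11>9)
P1 drop E (B beats it: Q:7>6 R:9>0)
P1→{B,D} P2→{Q,R}

IESDS → P1:{B,D} P2:{Q,R}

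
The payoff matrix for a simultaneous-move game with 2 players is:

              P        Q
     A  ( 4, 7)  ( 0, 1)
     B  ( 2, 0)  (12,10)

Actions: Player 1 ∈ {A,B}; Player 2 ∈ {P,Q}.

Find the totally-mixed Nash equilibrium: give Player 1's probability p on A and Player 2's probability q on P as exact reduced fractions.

P1 indiff ⇒ q·4+(1-q)·0 = q·2+(1-q)·12 ⇒ q(2) = (1-q)(12) ⇒ q = 6/7
P2 indiff ⇒ p·7+(1-p)·0 = p·1+(1-p)·10 ⇒ p(6) = (1-p)(10) ⇒ p = 5/8

P1 mixes 5/8 on A; P2 mixes 6/7 on P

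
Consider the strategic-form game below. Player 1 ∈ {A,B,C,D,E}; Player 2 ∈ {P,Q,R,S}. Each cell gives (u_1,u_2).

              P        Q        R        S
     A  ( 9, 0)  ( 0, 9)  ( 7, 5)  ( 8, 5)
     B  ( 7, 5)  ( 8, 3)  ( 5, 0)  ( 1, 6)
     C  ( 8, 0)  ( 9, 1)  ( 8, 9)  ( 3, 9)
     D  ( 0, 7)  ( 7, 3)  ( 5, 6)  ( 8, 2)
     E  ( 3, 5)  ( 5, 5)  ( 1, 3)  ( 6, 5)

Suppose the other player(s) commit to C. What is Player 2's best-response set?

P2 best: {R,S}

u_2(P vs C) = 0
u_2(Q vs C) = 1
u_2(R vs C) = 9
u_2(S vs C) = 9
max payoff 9 at {R,S}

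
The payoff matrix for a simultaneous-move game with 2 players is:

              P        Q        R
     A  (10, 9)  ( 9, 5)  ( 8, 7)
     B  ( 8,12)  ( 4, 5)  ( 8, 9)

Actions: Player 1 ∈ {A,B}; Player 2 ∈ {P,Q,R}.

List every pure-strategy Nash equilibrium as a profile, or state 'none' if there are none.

Nash profiles: (A,P)

(A,P): NE
(A,Q): not NE [P2→P gives 9>5]
(A,R): not NE [P2→P gives 9>7]
(B,P): not NE [P1→A gives 10>8]
(B,Q): not NE [P1→A gives 9>4; P2→P gives 12>5]
(B,R): not NE [P2→P gives 12>9]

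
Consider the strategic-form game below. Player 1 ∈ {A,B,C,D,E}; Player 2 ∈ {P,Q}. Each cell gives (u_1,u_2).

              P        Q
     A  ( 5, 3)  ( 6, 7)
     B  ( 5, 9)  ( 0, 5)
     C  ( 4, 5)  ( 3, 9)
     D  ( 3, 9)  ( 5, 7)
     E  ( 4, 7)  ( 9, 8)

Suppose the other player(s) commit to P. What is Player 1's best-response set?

P1 best: {A,B}

u_1(A vs P) = 5
u_1(B vs P) = 5
u_1(C vs P) = 4
u_1(D vs P) = 3
u_1(E vs P) = 4
max payoff 5 at {A,B}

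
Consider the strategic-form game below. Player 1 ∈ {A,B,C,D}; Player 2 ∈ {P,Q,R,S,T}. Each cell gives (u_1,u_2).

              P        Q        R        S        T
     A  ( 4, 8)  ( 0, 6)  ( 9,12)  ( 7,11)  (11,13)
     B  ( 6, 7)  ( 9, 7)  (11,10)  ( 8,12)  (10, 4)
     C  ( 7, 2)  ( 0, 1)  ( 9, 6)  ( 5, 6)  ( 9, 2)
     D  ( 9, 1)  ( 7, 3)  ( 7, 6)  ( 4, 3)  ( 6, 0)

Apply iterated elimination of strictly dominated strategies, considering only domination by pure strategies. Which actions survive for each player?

IESDS → P1:{A,B} P2:{R,S,T}

P2 drop P (R beats it: A:12>8 B:10>7 C:6>2 D:6>1)
P1 drop C (B beats it: Q:9>0 R:11>9 S:8>5 T:10>9)
P1 drop D (B beats it: Q:9>7 R:11>7 S:8>4 T:10>6)
P2 drop Q (R beats it: A:12>6 B:10>7)
P1→{A,B} P2→{R,S,T}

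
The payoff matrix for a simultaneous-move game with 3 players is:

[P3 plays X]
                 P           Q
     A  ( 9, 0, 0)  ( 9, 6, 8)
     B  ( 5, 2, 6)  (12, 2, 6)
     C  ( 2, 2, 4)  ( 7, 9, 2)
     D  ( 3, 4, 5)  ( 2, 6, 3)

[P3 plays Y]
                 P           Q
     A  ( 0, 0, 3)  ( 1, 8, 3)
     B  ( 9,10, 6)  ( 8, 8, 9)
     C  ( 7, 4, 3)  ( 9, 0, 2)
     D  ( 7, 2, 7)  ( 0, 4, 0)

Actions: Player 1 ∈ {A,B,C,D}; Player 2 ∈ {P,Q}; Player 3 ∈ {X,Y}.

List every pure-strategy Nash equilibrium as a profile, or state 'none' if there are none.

(A,P,X): not NE [P2→Q gives 6>0; P3→Y gives 3>0]
(A,P,Y): not NE [P1→B gives 9>0; P2→Q gives 8>0]
(A,Q,X): not NE [P1→B gives 12>9]
(A,Q,Y): not NE [P1→C gives 9>1; P3→X gives 8>3]
(B,P,X): not NE [P1→A gives 9>5]
(B,P,Y): NE
(B,Q,X): not NE [P3→Y gives 9>6]
(B,Q,Y): not NE [P1→C gives 9>8; P2→P gives 10>8]
(C,P,X): not NE [P1→A gives 9>2; P2→Q gives 9>2]
(C,P,Y): not NE [P1→B gives 9>7; P3→X gives 4>3]
(C,Q,X): not NE [P1→B gives 12>7]
(C,Q,Y): not NE [P2→P gives 4>0]
(D,P,X): not NE [P1→A gives 9>3; P2→Q gives 6>4; P3→Y gives 7>5]
(D,P,Y): not NE [P1→B gives 9>7; P2→Q gives 4>2]
(D,Q,X): not NE [P1→B gives 12>2]
(D,Q,Y): not NE [P1→C gives 9>0; P3→X gives 3>0]

NE set: (B,P,Y)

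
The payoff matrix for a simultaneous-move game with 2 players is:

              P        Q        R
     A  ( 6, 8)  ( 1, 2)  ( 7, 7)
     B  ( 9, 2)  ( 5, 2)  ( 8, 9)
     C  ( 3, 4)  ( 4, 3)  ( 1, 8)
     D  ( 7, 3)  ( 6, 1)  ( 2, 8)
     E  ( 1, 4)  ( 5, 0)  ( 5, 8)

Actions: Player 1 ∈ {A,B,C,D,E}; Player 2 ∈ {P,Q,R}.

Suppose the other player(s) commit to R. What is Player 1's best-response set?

BR_1 = {B}

u_1(A vs R) = 7
u_1(B vs R) = 8
u_1(C vs R) = 1
u_1(D vs R) = 2
u_1(E vs R) = 5
max payoff 8 at {B}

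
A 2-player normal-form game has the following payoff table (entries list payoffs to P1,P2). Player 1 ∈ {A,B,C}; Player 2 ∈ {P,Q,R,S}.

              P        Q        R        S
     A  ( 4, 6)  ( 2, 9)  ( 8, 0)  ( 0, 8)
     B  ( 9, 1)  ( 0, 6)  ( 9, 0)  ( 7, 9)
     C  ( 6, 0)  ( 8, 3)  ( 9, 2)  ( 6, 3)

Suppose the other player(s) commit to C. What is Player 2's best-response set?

argmax u_2 = {Q,S}

u_2(P vs C) = 0
u_2(Q vs C) = 3
u_2(R vs C) = 2
u_2(S vs C) = 3
max payoff 3 at {Q,S}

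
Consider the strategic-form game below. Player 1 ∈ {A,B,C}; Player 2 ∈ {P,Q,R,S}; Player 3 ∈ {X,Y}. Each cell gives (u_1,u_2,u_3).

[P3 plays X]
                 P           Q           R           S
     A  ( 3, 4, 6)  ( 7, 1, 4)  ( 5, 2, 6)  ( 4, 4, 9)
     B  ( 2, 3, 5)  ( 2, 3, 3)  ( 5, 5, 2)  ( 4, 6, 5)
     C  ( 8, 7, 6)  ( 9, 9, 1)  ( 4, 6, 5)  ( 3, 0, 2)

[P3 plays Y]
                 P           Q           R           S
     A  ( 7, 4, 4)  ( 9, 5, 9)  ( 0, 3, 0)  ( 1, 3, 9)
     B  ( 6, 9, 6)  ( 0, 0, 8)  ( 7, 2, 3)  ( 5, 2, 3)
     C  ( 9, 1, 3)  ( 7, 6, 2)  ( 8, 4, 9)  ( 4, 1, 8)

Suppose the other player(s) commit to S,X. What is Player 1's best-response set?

u_1(A vs S,X) = 4
u_1(B vs S,X) = 4
u_1(C vs S,X) = 3
max payoff 4 at {A,B}

BR_1 = {A,B}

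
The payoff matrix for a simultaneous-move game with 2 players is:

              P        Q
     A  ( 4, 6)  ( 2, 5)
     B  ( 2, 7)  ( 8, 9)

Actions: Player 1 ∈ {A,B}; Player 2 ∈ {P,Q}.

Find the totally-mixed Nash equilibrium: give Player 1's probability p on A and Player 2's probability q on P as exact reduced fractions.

P1 indiff ⇒ q·4+(1-q)·2 = q·2+(1-q)·8 ⇒ q(2) = (1-q)(6) ⇒ q = 3/4
P2 indiff ⇒ p·6+(1-p)·7 = p·5+(1-p)·9 ⇒ p(1) = (1-p)(2) ⇒ p = 2/3

p=2/3, q=3/4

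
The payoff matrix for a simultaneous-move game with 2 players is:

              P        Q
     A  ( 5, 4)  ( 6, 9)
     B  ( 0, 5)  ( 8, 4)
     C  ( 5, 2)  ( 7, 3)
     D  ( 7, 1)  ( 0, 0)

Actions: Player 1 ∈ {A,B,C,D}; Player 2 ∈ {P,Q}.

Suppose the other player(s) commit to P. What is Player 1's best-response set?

P1 best: {D}

u_1(A vs P) = 5
u_1(B vs P) = 0
u_1(C vs P) = 5
u_1(D vs P) = 7
max payoff 7 at {D}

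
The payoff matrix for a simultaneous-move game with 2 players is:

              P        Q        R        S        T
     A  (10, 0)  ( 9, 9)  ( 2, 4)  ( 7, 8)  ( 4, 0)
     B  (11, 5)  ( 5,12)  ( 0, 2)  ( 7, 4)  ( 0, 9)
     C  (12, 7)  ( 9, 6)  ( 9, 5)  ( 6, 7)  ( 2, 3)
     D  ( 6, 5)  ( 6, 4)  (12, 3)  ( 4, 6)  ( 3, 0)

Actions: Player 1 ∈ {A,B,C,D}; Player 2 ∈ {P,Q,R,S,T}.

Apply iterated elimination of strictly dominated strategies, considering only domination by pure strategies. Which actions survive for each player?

Remaining: P1:{A,B,C} P2:{P,Q,S}

P2 drop R (Q beats it: A:9>4 B:12>2 C:6>5 D:4>3)
P1 drop D (A beats it: P:10>6 Q:9>6 S:7>4 T:4>3)
P2 drop T (Q beats it: A:9>0 B:12>9 C:6>3)
P1→{A,B,C} P2→{P,Q,S}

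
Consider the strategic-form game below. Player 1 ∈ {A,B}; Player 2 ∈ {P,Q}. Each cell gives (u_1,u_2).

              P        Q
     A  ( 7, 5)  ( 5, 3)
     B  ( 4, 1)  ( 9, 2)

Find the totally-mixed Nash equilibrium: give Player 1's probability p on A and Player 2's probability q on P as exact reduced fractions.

P1 indiff ⇒ q·7+(1-q)·5 = q·4+(1-q)·9 ⇒ q(3) = (1-q)(4) ⇒ q = 4/7
P2 indiff ⇒ p·5+(1-p)·1 = p·3+(1-p)·2 ⇒ p(2) = (1-p)(1) ⇒ p = 1/3

(p,q) = (1/3, 4/7)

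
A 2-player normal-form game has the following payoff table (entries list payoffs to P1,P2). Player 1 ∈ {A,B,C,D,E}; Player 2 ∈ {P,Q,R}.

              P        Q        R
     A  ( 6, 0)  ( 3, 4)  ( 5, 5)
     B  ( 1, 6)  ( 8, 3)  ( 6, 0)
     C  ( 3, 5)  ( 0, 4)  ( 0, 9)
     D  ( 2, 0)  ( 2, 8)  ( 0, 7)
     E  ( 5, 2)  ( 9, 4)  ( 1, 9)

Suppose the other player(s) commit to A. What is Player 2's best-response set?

BR_2 = {R}

u_2(P vs A) = 0
u_2(Q vs A) = 4
u_2(R vs A) = 5
max payoff 5 at {R}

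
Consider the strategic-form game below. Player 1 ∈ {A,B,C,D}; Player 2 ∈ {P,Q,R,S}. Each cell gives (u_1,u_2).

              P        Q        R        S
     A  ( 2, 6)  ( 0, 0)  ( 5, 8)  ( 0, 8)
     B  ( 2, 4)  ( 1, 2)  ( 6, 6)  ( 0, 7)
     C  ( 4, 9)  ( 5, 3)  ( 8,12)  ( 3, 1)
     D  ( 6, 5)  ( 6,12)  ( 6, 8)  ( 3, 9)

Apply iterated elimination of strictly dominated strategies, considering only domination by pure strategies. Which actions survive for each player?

P1 drop A (C beats it: P:4>2 Q:5>0 R:8>5 S:3>0)
P1 drop B (C beats it: P:4>2 Q:5>1 R:8>6 S:3>0)
P2 drop P (R beats it: C:12>9 D:8>5)
P2 drop S (Q beats it: C:3>1 D:12>9)
P1→{C,D} P2→{Q,R}

Survivors P1:{C,D} P2:{Q,R}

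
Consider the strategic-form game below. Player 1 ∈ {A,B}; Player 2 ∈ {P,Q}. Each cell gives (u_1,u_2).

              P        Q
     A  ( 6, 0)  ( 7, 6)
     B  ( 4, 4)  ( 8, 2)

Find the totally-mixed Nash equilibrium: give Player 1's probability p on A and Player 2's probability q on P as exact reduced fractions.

(p,q) = (1/4, 1/3)

P1 indiff ⇒ q·6+(1-q)·7 = q·4+(1-q)·8 ⇒ q(2) = (1-q)(1) ⇒ q = 1/3
P2 indiff ⇒ p·0+(1-p)·4 = p·6+(1-p)·2 ⇒ p(-6) = (1-p)(-2) ⇒ p = 1/4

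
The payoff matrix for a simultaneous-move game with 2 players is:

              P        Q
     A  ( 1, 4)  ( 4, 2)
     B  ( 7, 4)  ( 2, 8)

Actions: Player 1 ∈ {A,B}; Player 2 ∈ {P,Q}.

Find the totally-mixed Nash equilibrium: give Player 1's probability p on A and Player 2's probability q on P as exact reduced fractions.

P1 indiff ⇒ q·1+(1-q)·4 = q·7+(1-q)·2 ⇒ q(-6) = (1-q)(-2) ⇒ q = 1/4
P2 indiff ⇒ p·4+(1-p)·4 = p·2+(1-p)·8 ⇒ p(2) = (1-p)(4) ⇒ p = 2/3

P1 mixes 2/3 on A; P2 mixes 1/4 on P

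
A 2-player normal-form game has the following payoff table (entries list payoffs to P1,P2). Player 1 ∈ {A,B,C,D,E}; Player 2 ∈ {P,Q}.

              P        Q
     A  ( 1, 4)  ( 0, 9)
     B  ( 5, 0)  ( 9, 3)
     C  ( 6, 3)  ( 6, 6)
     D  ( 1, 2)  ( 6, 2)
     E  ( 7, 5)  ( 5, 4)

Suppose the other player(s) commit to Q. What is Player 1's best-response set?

u_1(A vs Q) = 0
u_1(B vs Q) = 9
u_1(C vs Q) = 6
u_1(D vs Q) = 6
u_1(E vs Q) = 5
max payoff 9 at {B}

BR_1 = {B}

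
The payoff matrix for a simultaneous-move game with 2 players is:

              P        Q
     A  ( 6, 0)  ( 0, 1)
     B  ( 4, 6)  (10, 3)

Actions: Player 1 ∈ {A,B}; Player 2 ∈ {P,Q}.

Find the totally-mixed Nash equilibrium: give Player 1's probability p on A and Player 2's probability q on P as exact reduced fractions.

P1 indiff ⇒ q·6+(1-q)·0 = q·4+(1-q)·10 ⇒ q(2) = (1-q)(10) ⇒ q = 5/6
P2 indiff ⇒ p·0+(1-p)·6 = p·1+(1-p)·3 ⇒ p(-1) = (1-p)(-3) ⇒ p = 3/4

P1 mixes 3/4 on A; P2 mixes 5/6 on P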